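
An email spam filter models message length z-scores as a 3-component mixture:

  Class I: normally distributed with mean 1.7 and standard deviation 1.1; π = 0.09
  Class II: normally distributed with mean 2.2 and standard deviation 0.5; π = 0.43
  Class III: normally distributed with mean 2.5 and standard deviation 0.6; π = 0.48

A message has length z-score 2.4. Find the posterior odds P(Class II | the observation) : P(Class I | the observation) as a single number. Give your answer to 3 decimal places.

Only the two components matter; the odds are (w_i f_i(x)) / (w_j f_j(x)).
Normal densities:
  p_I = 0.296198
  p_II = 0.73654
  p_III = 0.655733
Odds = (0.43/0.09) × (0.73654/0.296198) = 4.77778 × 2.48665 ≈ 11.881

11.881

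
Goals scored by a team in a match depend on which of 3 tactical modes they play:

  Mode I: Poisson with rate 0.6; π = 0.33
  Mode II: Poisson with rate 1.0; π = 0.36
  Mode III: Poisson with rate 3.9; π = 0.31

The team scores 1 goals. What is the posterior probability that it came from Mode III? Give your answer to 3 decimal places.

0.092

By Bayes' theorem, P(k | x) = π_k f_k(x) / Σ_j π_j f_j(x).
Poisson probabilities:
  p_I = 0.329287
  p_II = 0.367879
  p_III = 0.0789435
Unnormalised posteriors:
  π_I·p_I = 0.33 × 0.329287 = 0.108665
  π_II·p_II = 0.36 × 0.367879 = 0.132437
  π_III·p_III = 0.31 × 0.0789435 = 0.0244725
Evidence: 0.108665 + 0.132437 + 0.0244725 = 0.265574
Responsibility of Mode III: 0.0244725 / 0.265574 ≈ 0.092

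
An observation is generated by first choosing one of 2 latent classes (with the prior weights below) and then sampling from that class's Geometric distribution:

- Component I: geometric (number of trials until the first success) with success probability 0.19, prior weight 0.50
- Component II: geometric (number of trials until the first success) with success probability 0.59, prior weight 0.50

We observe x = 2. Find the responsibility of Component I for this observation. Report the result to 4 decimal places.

Apply Bayes' rule: the posterior for each component is proportional to its prior times its likelihood at x.
Geometric probabilities:
  p_I = 0.1539
  p_II = 0.2419
Prior × likelihood for each component:
  π_I·p_I = 0.50 × 0.1539 = 0.07695
  π_II·p_II = 0.50 × 0.2419 = 0.12095
Normaliser: 0.07695 + 0.12095 = 0.1979
P(Component I | the observation) ≈ 0.3888

0.3888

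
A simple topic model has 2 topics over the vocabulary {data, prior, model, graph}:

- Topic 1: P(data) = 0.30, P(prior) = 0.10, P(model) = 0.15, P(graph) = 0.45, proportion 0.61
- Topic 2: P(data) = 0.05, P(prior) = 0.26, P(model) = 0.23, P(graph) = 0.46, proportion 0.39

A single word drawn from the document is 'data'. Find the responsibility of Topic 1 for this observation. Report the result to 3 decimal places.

The responsibility of component k is w_k f_k(x) divided by Σ_j w_j f_j(x).
Categorical probabilities:
  p_1 = P(data | comp) = 0.30
  p_2 = P(data | comp) = 0.05
Unnormalised posteriors:
  w_1·p_1 = 0.61 × 0.3 = 0.183
  w_2·p_2 = 0.39 × 0.05 = 0.0195
Normaliser: 0.183 + 0.0195 = 0.2025
P(Topic 1 | the observation) = 0.183 / 0.2025 ≈ 0.904

0.904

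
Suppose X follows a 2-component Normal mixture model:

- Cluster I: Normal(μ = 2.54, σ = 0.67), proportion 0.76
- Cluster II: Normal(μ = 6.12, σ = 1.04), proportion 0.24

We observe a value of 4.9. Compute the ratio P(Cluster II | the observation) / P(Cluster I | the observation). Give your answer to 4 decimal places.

Only the two components matter; the odds are (w_i f_i(x)) / (w_j f_j(x)).
Normal densities:
  p_I = (1/(0.67·√(2π)))·exp(−(4.9−2.54)²/(2·0.67²)) = 0.595436·exp(-6.20361) = 0.00120404
  p_II = (1/(1.04·√(2π)))·exp(−(4.9−6.12)²/(2·1.04²)) = 0.383598·exp(-0.68805) = 0.192778
Posterior odds = (w_II·p_II) / (w_I·p_I) = (0.24·0.192778) / (0.76·0.00120404) = 0.0462668 / 0.000915073 ≈ 50.5608

50.5608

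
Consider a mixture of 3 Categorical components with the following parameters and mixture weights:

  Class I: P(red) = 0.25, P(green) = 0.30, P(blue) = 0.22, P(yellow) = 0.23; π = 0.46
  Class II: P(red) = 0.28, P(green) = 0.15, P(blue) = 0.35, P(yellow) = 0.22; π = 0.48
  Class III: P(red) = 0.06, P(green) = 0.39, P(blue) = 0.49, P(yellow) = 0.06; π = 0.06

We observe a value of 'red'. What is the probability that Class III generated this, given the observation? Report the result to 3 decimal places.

P(component k | x) = w_k·f_k(x) / marginal(x), where marginal(x) = Σ_j w_j·f_j(x).
Categorical probabilities:
  f_I = P(red | comp) = 0.25
  f_II = P(red | comp) = 0.28
  f_III = P(red | comp) = 0.06
Weight by the priors:
  w_I·f_I = 0.46 × 0.25 = 0.115
  w_II·f_II = 0.48 × 0.28 = 0.1344
  w_III·f_III = 0.06 × 0.06 = 0.0036
Normaliser: 0.115 + 0.1344 + 0.0036 = 0.253
So the posterior for Class III is 0.0036 / 0.253 ≈ 0.014.

0.014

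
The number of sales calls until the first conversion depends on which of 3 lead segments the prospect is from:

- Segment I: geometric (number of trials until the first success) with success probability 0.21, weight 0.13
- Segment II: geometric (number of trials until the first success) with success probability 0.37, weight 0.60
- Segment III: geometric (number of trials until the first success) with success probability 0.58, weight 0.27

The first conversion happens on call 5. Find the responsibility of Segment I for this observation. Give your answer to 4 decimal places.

0.2107

The responsibility of component k is w_k f_k(x) divided by Σ_j w_j f_j(x).
Geometric probabilities:
  f_I = 0.0817952
  f_II = 0.058286
  f_III = 0.0180478
Prior × likelihood for each component:
  w_I·f_I = 0.13 × 0.0817952 = 0.0106334
  w_II·f_II = 0.60 × 0.058286 = 0.0349716
  w_III·f_III = 0.27 × 0.0180478 = 0.00487292
Denominator: 0.0106334 + 0.0349716 + 0.00487292 = 0.0504779
P(Segment I | x) = 0.0106334 / 0.0504779 ≈ 0.2107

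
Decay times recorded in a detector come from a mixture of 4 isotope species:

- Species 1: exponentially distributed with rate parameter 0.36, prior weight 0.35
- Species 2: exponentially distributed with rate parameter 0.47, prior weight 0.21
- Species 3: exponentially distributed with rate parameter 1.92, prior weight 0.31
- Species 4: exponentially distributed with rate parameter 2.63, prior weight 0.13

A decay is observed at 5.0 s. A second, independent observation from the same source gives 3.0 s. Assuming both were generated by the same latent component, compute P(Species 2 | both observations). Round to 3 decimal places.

Apply Bayes' rule: the posterior for each component is proportional to its prior times its likelihood at x.
Since both observations come from the same component, the likelihood for component k is f_k(x₁)·f_k(x₂).
  L_1 = [0.36·e^(−0.36·5.0) = 0.36·e^(−1.8000) = 0.0595076] × [0.122254] = 0.00727507
  L_2 = [0.47·e^(−0.47·5.0) = 0.47·e^(−2.3500) = 0.0448235] × [0.114747] = 0.00514338
  L_3 = [1.92·e^(−1.92·5.0) = 1.92·e^(−9.6000) = 0.000130039] × [0.00605013] = 7.86754e-07
  L_4 = [2.63·e^(−2.63·5.0) = 2.63·e^(−13.1500) = 5.11662e-06] × [0.000984855] = 5.03913e-09
Unnormalised posteriors:
  w_1·L_1 = 0.35 × 0.00727507 = 0.00254627
  w_2·L_2 = 0.21 × 0.00514338 = 0.00108011
  w_3·L_3 = 0.31 × 7.86754e-07 = 2.43894e-07
  w_4·L_4 = 0.13 × 5.03913e-09 = 6.55087e-10
Denominator: 0.00254627 + 0.00108011 + 2.43894e-07 + 6.55087e-10 = 0.00362663
Responsibility of Species 2: 0.00108011 / 0.00362663 ≈ 0.298

0.298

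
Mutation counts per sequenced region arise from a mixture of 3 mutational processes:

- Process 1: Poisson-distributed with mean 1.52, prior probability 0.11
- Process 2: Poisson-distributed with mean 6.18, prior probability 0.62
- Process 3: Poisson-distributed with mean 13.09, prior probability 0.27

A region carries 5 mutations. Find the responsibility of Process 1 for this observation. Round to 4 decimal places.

By Bayes' theorem, P(k | x) = π_k f_k(x) / Σ_j π_j f_j(x).
Poisson probabilities:
  L_1 = e^(−1.52)·1.52^5/5! = 0.014788
  L_2 = e^(−6.18)·6.18^5/5! = 0.155533
  L_3 = e^(−13.09)·13.09^5/5! = 0.0066161
Weight by the priors:
  π_1·L_1 = 0.11 × 0.014788 = 0.00162668
  π_2·L_2 = 0.62 × 0.155533 = 0.0964302
  π_3·L_3 = 0.27 × 0.0066161 = 0.00178635
Evidence: 0.00162668 + 0.0964302 + 0.00178635 = 0.0998432
So the posterior for Process 1 is 0.00162668 / 0.0998432 ≈ 0.0163.

0.0163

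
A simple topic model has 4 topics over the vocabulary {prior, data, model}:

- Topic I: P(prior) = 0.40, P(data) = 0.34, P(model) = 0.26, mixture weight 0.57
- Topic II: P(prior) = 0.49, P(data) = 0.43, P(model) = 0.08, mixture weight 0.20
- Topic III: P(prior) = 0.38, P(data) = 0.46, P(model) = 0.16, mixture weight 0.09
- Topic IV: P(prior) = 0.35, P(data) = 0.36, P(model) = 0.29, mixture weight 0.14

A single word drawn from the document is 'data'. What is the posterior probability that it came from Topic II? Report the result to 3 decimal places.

P(component k | x) = π_k·f_k(x) / marginal(x), where marginal(x) = Σ_j π_j·f_j(x).
Categorical probabilities:
  L_I = 0.34
  L_II = 0.43
  L_III = 0.46
  L_IV = 0.36
Multiply by the mixture weights:
  π_I·L_I = 0.57 × 0.34 = 0.1938
  π_II·L_II = 0.20 × 0.43 = 0.086
  π_III·L_III = 0.09 × 0.46 = 0.0414
  π_IV·L_IV = 0.14 × 0.36 = 0.0504
Normaliser: 0.1938 + 0.086 + 0.0414 + 0.0504 = 0.3716
Responsibility of Topic II: 0.086 / 0.3716 ≈ 0.231

0.231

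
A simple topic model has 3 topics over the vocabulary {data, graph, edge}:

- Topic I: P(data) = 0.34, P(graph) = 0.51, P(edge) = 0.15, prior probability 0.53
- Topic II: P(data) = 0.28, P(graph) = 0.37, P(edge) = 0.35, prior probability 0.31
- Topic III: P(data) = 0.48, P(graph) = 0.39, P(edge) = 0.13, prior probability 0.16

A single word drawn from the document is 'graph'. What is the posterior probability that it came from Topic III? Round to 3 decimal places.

0.139

The responsibility of component k is π_k f_k(x) divided by Σ_j π_j f_j(x).
Categorical probabilities:
  p_I = 0.51
  p_II = 0.37
  p_III = 0.39
Unnormalised posteriors:
  π_I·p_I = 0.53 × 0.51 = 0.2703
  π_II·p_II = 0.31 × 0.37 = 0.1147
  π_III·p_III = 0.16 × 0.39 = 0.0624
Evidence: 0.2703 + 0.1147 + 0.0624 = 0.4474
P(Topic III | 'graph') ≈ 0.139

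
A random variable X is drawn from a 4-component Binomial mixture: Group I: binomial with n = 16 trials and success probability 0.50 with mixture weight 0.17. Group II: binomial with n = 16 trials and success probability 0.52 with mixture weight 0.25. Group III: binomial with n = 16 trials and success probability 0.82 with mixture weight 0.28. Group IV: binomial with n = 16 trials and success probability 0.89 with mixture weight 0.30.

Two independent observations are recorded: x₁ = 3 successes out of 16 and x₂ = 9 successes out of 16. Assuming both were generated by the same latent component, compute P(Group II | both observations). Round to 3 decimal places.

0.510

The responsibility of component k is P(Z=k) f_k(x) divided by Σ_j P(Z=j) f_j(x).
Since both observations come from the same component, the likelihood for component k is f_k(x₁)·f_k(x₂).
  L_I = [0.00854492] × [0.174561] = 0.00149161
  L_II = [0.00565372] × [0.1867] = 0.00105555
  L_III = [6.42943e-08] × [0.0117397] = 7.54797e-10
  L_IV = [1.3629e-10] × [0.000781061] = 1.06451e-13
Weight by the priors:
  P(Z=I)·L_I = 0.17 × 0.00149161 = 0.000253573
  P(Z=II)·L_II = 0.25 × 0.00105555 = 0.000263888
  P(Z=III)·L_III = 0.28 × 7.54797e-10 = 2.11343e-10
  P(Z=IV)·L_IV = 0.30 × 1.06451e-13 = 3.19352e-14
Evidence: 0.000253573 + 0.000263888 + 2.11343e-10 + 3.19352e-14 = 0.000517461
Responsibility of Group II: 0.000263888 / 0.000517461 ≈ 0.510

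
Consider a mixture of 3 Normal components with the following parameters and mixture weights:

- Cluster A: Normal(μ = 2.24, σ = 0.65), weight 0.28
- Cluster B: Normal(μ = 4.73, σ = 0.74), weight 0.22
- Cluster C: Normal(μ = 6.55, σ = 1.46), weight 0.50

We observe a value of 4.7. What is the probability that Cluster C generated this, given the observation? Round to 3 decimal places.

Apply Bayes' rule: the posterior for each component is proportional to its prior times its likelihood at x.
Component likelihoods at x = 4.7:
  f_A = 0.000476133
  f_B = 0.538668
  f_C = 0.122435
Multiply by the mixture weights:
  w_A·f_A = 0.28 × 0.000476133 = 0.000133317
  w_B·f_B = 0.22 × 0.538668 = 0.118507
  w_C·f_C = 0.50 × 0.122435 = 0.0612175
Denominator: 0.000133317 + 0.118507 + 0.0612175 = 0.179858
P(Cluster C | data) = 0.0612175 / 0.179858 ≈ 0.340

0.340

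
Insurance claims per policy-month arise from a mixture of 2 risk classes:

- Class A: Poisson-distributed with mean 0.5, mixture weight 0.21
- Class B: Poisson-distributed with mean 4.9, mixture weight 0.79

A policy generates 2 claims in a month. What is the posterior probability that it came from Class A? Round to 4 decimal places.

0.1840

Apply Bayes' rule: the posterior for each component is proportional to its prior times its likelihood at x.
Component likelihoods at x = 2 claims:
  p_A = e^(−0.5)·0.5^2/2! = 0.0758163
  p_B = e^(−4.9)·4.9^2/2! = 0.0893962
Multiply by the mixture weights:
  w_A·p_A = 0.21 × 0.0758163 = 0.0159214
  w_B·p_B = 0.79 × 0.0893962 = 0.070623
Sum: 0.0159214 + 0.070623 = 0.0865445
P(Class A | data) = 0.0159214 / 0.0865445 ≈ 0.1840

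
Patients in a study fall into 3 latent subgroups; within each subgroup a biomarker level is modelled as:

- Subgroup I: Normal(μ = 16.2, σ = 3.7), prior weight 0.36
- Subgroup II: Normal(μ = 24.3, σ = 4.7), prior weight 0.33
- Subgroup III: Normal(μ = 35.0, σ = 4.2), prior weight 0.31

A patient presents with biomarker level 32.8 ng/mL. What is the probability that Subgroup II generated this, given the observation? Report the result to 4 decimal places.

0.1753

Posterior ∝ prior × likelihood, so P(k | x) ∝ π_k f_k(x); normalise over all components.
Component likelihoods at x = 32.8 ng/mL:
  p_I = (1/(3.7·√(2π)))·exp(−(32.8−16.2)²/(2·3.7²)) = 0.107822·exp(-10.06428) = 4.59036e-06
  p_II = (1/(4.7·√(2π)))·exp(−(32.8−24.3)²/(2·4.7²)) = 0.084881·exp(-1.63536) = 0.0165419
  p_III = (1/(4.2·√(2π)))·exp(−(32.8−35.0)²/(2·4.2²)) = 0.094986·exp(-0.13719) = 0.0828096
Weight by the priors:
  π_I·p_I = 0.36 × 4.59036e-06 = 1.65253e-06
  π_II·p_II = 0.33 × 0.0165419 = 0.00545884
  π_III·p_III = 0.31 × 0.0828096 = 0.025671
Marginal: 1.65253e-06 + 0.00545884 + 0.025671 = 0.0311315
P(Subgroup II | the observation) ≈ 0.1753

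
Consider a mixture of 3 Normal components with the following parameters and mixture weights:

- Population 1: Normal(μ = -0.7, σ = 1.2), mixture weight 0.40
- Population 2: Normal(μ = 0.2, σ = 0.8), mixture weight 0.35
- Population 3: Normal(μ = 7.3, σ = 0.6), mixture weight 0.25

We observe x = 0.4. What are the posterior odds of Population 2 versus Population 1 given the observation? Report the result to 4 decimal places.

1.9364

Only the two components matter; the odds are (π_i f_i(x)) / (π_j f_j(x)).
Normal densities:
  f_1 = 0.218406
  f_2 = 0.483335
  f_3 = 1.27361e-29
Odds = (0.35/0.40) × (0.483335/0.218406) = 0.875 × 2.21301 ≈ 1.9364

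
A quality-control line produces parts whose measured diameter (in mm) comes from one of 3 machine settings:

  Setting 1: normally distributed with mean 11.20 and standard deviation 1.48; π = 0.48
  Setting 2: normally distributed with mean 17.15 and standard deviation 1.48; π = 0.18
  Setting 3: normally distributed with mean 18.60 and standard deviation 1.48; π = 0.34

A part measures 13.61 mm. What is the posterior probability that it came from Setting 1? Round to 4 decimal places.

0.9175

Posterior ∝ prior × likelihood, so P(k | x) ∝ π_k f_k(x); normalise over all components.
Component likelihoods at x = 13.61 mm:
  f_1 = 0.0715908
  f_2 = 0.0154283
  f_3 = 0.000916547
Multiply by the mixture weights:
  π_1·f_1 = 0.48 × 0.0715908 = 0.0343636
  π_2·f_2 = 0.18 × 0.0154283 = 0.00277709
  π_3·f_3 = 0.34 × 0.000916547 = 0.000311626
Marginal: 0.0343636 + 0.00277709 + 0.000311626 = 0.0374523
P(Setting 1 | data) ≈ 0.9175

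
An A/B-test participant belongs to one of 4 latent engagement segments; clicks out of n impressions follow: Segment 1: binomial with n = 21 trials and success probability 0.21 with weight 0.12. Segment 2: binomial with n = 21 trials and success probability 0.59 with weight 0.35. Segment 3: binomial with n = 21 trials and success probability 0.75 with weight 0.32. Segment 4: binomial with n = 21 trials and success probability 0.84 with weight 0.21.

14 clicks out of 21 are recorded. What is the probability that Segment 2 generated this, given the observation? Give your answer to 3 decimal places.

0.515

The responsibility of component k is π_k f_k(x) divided by Σ_j π_j f_j(x).
Component likelihoods at x = 14 clicks out of 21:
  L_1 = C(21,14)·0.21^14·0.79^7 = 116280·3.24392e-10·0.192039 = 7.24377e-06
  L_2 = C(21,14)·0.59^14·0.41^7 = 116280·0.000619339·0.00194754 = 0.140256
  L_3 = C(21,14)·0.75^14·0.25^7 = 116280·0.0178179·6.10352e-05 = 0.126457
  L_4 = C(21,14)·0.84^14·0.16^7 = 116280·0.0870783·2.68435e-06 = 0.0271803
Prior × likelihood for each component:
  π_1·L_1 = 0.12 × 7.24377e-06 = 8.69253e-07
  π_2·L_2 = 0.35 × 0.140256 = 0.0490895
  π_3·L_3 = 0.32 × 0.126457 = 0.0404662
  π_4·L_4 = 0.21 × 0.0271803 = 0.00570787
Denominator: 8.69253e-07 + 0.0490895 + 0.0404662 + 0.00570787 = 0.0952644
Responsibility of Segment 2: 0.0490895 / 0.0952644 ≈ 0.515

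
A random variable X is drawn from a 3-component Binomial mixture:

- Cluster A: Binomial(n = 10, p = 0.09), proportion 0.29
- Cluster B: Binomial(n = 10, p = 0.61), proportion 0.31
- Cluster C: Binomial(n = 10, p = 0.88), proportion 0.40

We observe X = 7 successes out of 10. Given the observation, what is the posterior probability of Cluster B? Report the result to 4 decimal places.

By Bayes' theorem, P(k | x) = P(Z=k) f_k(x) / Σ_j P(Z=j) f_j(x).
Binomial probabilities:
  L_A = 4.32517e-06
  L_B = 0.223709
  L_C = 0.084743
Multiply by the mixture weights:
  P(Z=A)·L_A = 0.29 × 4.32517e-06 = 1.2543e-06
  P(Z=B)·L_B = 0.31 × 0.223709 = 0.0693499
  P(Z=C)·L_C = 0.40 × 0.084743 = 0.0338972
Sum: 1.2543e-06 + 0.0693499 + 0.0338972 = 0.103248
P(Cluster B | the observation) ≈ 0.6717

0.6717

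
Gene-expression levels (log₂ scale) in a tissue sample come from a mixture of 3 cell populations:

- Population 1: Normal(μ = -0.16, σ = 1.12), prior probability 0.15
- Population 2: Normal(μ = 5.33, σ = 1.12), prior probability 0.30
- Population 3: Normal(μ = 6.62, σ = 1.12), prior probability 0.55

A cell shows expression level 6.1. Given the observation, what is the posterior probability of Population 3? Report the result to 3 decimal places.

0.676

Posterior ∝ prior × likelihood, so P(k | x) ∝ P(Z=k) f_k(x); normalise over all components.
Component likelihoods at x = 6.1:
  f_1 = (1/(1.12·√(2π)))·exp(−(6.1−-0.16)²/(2·1.12²)) = 0.356198·exp(-15.62006) = 5.86121e-08
  f_2 = (1/(1.12·√(2π)))·exp(−(6.1−5.33)²/(2·1.12²)) = 0.356198·exp(-0.23633) = 0.281226
  f_3 = (1/(1.12·√(2π)))·exp(−(6.1−6.62)²/(2·1.12²)) = 0.356198·exp(-0.10778) = 0.319804
Multiply by the mixture weights:
  P(Z=1)·f_1 = 0.15 × 5.86121e-08 = 8.79182e-09
  P(Z=2)·f_2 = 0.30 × 0.281226 = 0.0843679
  P(Z=3)·f_3 = 0.55 × 0.319804 = 0.175892
Denominator: 8.79182e-09 + 0.0843679 + 0.175892 = 0.26026
P(Population 3 | data) ≈ 0.676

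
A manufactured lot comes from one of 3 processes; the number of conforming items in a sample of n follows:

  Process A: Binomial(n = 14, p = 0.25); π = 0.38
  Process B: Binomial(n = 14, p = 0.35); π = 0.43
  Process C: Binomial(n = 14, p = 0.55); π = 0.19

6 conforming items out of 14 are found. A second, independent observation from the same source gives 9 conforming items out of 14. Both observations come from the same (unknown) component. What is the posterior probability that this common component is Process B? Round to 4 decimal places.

0.2326

By Bayes' theorem, P(k | x) = w_k f_k(x) / Σ_j w_j f_j(x).
Since both observations come from the same component, the likelihood for component k is f_k(x₁)·f_k(x₂).
  f_A = [0.0733982] × [0.0018123] = 0.00013302
  f_B = [0.175902] × [0.0183081] = 0.00322043
  f_C = [0.139776] × [0.170134] = 0.0237806
Weight by the priors:
  w_A·f_A = 0.38 × 0.00013302 = 5.05475e-05
  w_B·f_B = 0.43 × 0.00322043 = 0.00138478
  w_C·f_C = 0.19 × 0.0237806 = 0.00451831
Normaliser: 5.05475e-05 + 0.00138478 + 0.00451831 = 0.00595364
P(Process B | x) = 0.00138478 / 0.00595364 ≈ 0.2326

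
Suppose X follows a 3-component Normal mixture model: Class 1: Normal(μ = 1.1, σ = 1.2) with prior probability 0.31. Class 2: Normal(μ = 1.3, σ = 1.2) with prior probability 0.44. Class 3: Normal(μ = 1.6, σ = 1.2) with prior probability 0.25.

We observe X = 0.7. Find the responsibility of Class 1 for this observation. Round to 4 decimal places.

P(component k | x) = π_k·f_k(x) / marginal(x), where marginal(x) = Σ_j π_j·f_j(x).
Evaluate each component's likelihood at the observed value:
  f_1 = (1/(1.2·√(2π)))·exp(−(0.7−1.1)²/(2·1.2²)) = 0.332452·exp(-0.05556) = 0.314486
  f_2 = (1/(1.2·√(2π)))·exp(−(0.7−1.3)²/(2·1.2²)) = 0.332452·exp(-0.12500) = 0.293388
  f_3 = (1/(1.2·√(2π)))·exp(−(0.7−1.6)²/(2·1.2²)) = 0.332452·exp(-0.28125) = 0.250948
Weight by the priors:
  π_1·f_1 = 0.31 × 0.314486 = 0.0974907
  π_2·f_2 = 0.44 × 0.293388 = 0.129091
  π_3·f_3 = 0.25 × 0.250948 = 0.062737
Normaliser: 0.0974907 + 0.129091 + 0.062737 = 0.289318
P(Class 1 | 0.7) = 0.0974907 / 0.289318 ≈ 0.3370

0.3370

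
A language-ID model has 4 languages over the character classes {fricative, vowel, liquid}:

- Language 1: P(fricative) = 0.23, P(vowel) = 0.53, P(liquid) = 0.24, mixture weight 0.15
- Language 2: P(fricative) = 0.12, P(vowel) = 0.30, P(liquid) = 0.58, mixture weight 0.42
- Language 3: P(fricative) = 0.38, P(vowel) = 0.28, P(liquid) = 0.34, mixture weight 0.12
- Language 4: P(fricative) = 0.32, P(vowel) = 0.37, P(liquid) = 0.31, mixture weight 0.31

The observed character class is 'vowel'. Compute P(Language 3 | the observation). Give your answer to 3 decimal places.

The responsibility of component k is π_k f_k(x) divided by Σ_j π_j f_j(x).
Component likelihoods at x = 'vowel':
  L_1 = 0.53
  L_2 = 0.3
  L_3 = 0.28
  L_4 = 0.37
Prior × likelihood for each component:
  π_1·L_1 = 0.15 × 0.53 = 0.0795
  π_2·L_2 = 0.42 × 0.3 = 0.126
  π_3·L_3 = 0.12 × 0.28 = 0.0336
  π_4·L_4 = 0.31 × 0.37 = 0.1147
Evidence: 0.0795 + 0.126 + 0.0336 + 0.1147 = 0.3538
Responsibility of Language 3: 0.0336 / 0.3538 ≈ 0.095

0.095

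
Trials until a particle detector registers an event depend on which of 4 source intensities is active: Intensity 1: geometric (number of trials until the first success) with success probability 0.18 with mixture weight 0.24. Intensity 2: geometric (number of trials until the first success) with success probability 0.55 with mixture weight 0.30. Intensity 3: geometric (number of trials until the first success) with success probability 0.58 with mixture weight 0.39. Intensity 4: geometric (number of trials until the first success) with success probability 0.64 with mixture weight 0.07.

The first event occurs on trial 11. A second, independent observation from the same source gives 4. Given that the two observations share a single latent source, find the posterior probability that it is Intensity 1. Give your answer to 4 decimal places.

0.9924

Apply Bayes' rule: the posterior for each component is proportional to its prior times its likelihood at x.
Since both observations come from the same component, the likelihood for component k is f_k(x₁)·f_k(x₂).
  f_1 = [0.18·(1−0.18)^10 = 0.18·0.137448 = 0.0247406] × [0.0992462] = 0.00245542
  f_2 = [0.55·(1−0.55)^10 = 0.55·0.000340506 = 0.000187278] × [0.0501187] = 9.38616e-06
  f_3 = [0.58·(1−0.58)^10 = 0.58·0.000170802 = 9.90651e-05] × [0.042971] = 4.25693e-06
  f_4 = [0.64·(1−0.64)^10 = 0.64·3.65616e-05 = 2.33994e-05] × [0.0298598] = 6.98703e-07
Weight by the priors:
  P(Z=1)·f_1 = 0.24 × 0.00245542 = 0.0005893
  P(Z=2)·f_2 = 0.30 × 9.38616e-06 = 2.81585e-06
  P(Z=3)·f_3 = 0.39 × 4.25693e-06 = 1.6602e-06
  P(Z=4)·f_4 = 0.07 × 6.98703e-07 = 4.89092e-08
Evidence: 0.0005893 + 2.81585e-06 + 1.6602e-06 + 4.89092e-08 = 0.000593825
P(Intensity 1 | data) ≈ 0.9924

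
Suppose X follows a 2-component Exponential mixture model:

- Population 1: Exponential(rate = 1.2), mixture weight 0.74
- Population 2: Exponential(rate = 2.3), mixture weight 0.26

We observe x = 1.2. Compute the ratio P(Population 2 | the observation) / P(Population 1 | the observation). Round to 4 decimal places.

0.1799

Since P(k|x) ∝ π_k f_k(x), the posterior odds are π_i f_i(x) / (π_j f_j(x)).
Exponential densities:
  f_1 = 1.2·e^(−1.2·1.2) = 1.2·e^(−1.4400) = 0.284313
  f_2 = 2.3·e^(−2.3·1.2) = 2.3·e^(−2.7600) = 0.145571
0.0378485 / 0.210392 ≈ 0.1799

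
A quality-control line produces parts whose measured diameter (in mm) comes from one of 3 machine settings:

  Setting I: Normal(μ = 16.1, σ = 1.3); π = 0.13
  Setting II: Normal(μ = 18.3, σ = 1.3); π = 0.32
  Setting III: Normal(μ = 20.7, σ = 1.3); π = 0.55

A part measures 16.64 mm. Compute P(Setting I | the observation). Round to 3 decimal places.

Posterior ∝ prior × likelihood, so P(k | x) ∝ P(Z=k) f_k(x); normalise over all components.
Normal densities:
  f_I = (1/(1.3·√(2π)))·exp(−(16.64−16.1)²/(2·1.3²)) = 0.306879·exp(-0.08627) = 0.281513
  f_II = (1/(1.3·√(2π)))·exp(−(16.64−18.3)²/(2·1.3²)) = 0.306879·exp(-0.81527) = 0.1358
  f_III = (1/(1.3·√(2π)))·exp(−(16.64−20.7)²/(2·1.3²)) = 0.306879·exp(-4.87680) = 0.00233882
Weight by the priors:
  P(Z=I)·f_I = 0.13 × 0.281513 = 0.0365968
  P(Z=II)·f_II = 0.32 × 0.1358 = 0.0434561
  P(Z=III)·f_III = 0.55 × 0.00233882 = 0.00128635
Marginal: 0.0365968 + 0.0434561 + 0.00128635 = 0.0813392
P(Setting I | 16.64 mm) ≈ 0.450

0.450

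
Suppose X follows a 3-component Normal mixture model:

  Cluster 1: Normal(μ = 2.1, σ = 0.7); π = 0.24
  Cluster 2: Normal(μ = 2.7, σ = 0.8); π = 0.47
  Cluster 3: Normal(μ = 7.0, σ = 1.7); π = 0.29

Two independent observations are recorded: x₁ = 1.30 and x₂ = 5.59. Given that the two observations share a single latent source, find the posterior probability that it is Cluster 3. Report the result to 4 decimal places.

0.5241

Posterior ∝ prior × likelihood, so P(k | x) ∝ π_k f_k(x); normalise over all components.
Since both observations come from the same component, the likelihood for component k is f_k(x₁)·f_k(x₂).
  L_1 = [(1/(0.7·√(2π)))·exp(−(1.30−2.1)²/(2·0.7²)) = 0.569918·exp(-0.65306) = 0.296614] × [2.28091e-06] = 6.76548e-07
  L_2 = [(1/(0.8·√(2π)))·exp(−(1.30−2.7)²/(2·0.8²)) = 0.498678·exp(-1.53125) = 0.107847] × [0.000731164] = 7.88536e-05
  L_3 = [(1/(1.7·√(2π)))·exp(−(1.30−7.0)²/(2·1.7²)) = 0.234672·exp(-5.62111) = 0.00084966] × [0.166372] = 0.00014136
Prior × likelihood for each component:
  π_1·L_1 = 0.24 × 6.76548e-07 = 1.62372e-07
  π_2·L_2 = 0.47 × 7.88536e-05 = 3.70612e-05
  π_3·L_3 = 0.29 × 0.00014136 = 4.09943e-05
Marginal: 1.62372e-07 + 3.70612e-05 + 4.09943e-05 = 7.82179e-05
Responsibility of Cluster 3: 4.09943e-05 / 7.82179e-05 ≈ 0.5241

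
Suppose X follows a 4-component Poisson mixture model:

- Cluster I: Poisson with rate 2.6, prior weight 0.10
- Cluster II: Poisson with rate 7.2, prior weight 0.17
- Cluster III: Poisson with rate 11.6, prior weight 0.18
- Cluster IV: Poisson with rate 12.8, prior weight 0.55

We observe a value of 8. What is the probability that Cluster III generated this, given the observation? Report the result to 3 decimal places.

0.211

Posterior ∝ prior × likelihood, so P(k | x) ∝ w_k f_k(x); normalise over all components.
Poisson probabilities:
  L_I = e^(−2.6)·2.6^8/8! = 0.00384681
  L_II = e^(−7.2)·7.2^8/8! = 0.133727
  L_III = e^(−11.6)·11.6^8/8! = 0.0745294
  L_IV = e^(−12.8)·12.8^8/8! = 0.0493389
Prior × likelihood for each component:
  w_I·L_I = 0.10 × 0.00384681 = 0.000384681
  w_II·L_II = 0.17 × 0.133727 = 0.0227336
  w_III·L_III = 0.18 × 0.0745294 = 0.0134153
  w_IV·L_IV = 0.55 × 0.0493389 = 0.0271364
Marginal: 0.000384681 + 0.0227336 + 0.0134153 + 0.0271364 = 0.06367
P(Cluster III | x) = 0.0134153 / 0.06367 ≈ 0.211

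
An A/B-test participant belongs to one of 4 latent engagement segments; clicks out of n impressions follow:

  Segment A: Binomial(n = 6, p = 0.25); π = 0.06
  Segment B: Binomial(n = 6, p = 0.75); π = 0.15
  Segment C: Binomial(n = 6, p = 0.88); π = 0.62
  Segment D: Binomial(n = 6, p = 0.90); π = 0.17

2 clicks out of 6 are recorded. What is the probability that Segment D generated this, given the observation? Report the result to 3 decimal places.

0.008

By Bayes' theorem, P(k | x) = π_k f_k(x) / Σ_j π_j f_j(x).
Binomial probabilities:
  L_A = C(6,2)·0.25^2·0.75^4 = 15·0.0625·0.316406 = 0.296631
  L_B = C(6,2)·0.75^2·0.25^4 = 15·0.5625·0.00390625 = 0.032959
  L_C = C(6,2)·0.88^2·0.12^4 = 15·0.7744·0.00020736 = 0.00240869
  L_D = C(6,2)·0.90^2·0.10^4 = 15·0.81·0.0001 = 0.001215
Prior × likelihood for each component:
  π_A·L_A = 0.06 × 0.296631 = 0.0177979
  π_B·L_B = 0.15 × 0.032959 = 0.00494385
  π_C·L_C = 0.62 × 0.00240869 = 0.00149339
  π_D·L_D = 0.17 × 0.001215 = 0.00020655
Denominator: 0.0177979 + 0.00494385 + 0.00149339 + 0.00020655 = 0.0244416
Responsibility of Segment D: 0.00020655 / 0.0244416 ≈ 0.008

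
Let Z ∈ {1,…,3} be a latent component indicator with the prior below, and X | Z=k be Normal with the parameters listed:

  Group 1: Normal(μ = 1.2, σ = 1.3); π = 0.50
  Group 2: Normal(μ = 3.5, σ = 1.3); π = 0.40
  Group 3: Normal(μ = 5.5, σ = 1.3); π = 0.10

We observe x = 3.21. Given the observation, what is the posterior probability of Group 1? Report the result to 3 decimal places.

0.269

By Bayes' theorem, P(k | x) = π_k f_k(x) / Σ_j π_j f_j(x).
Component likelihoods at x = 3.21:
  L_1 = (1/(1.3·√(2π)))·exp(−(3.21−1.2)²/(2·1.3²)) = 0.306879·exp(-1.19530) = 0.0928659
  L_2 = (1/(1.3·√(2π)))·exp(−(3.21−3.5)²/(2·1.3²)) = 0.306879·exp(-0.02488) = 0.299337
  L_3 = (1/(1.3·√(2π)))·exp(−(3.21−5.5)²/(2·1.3²)) = 0.306879·exp(-1.55151) = 0.0650362
Prior × likelihood for each component:
  π_1·L_1 = 0.50 × 0.0928659 = 0.046433
  π_2·L_2 = 0.40 × 0.299337 = 0.119735
  π_3·L_3 = 0.10 × 0.0650362 = 0.00650362
Denominator: 0.046433 + 0.119735 + 0.00650362 = 0.172671
Responsibility of Group 1: 0.046433 / 0.172671 ≈ 0.269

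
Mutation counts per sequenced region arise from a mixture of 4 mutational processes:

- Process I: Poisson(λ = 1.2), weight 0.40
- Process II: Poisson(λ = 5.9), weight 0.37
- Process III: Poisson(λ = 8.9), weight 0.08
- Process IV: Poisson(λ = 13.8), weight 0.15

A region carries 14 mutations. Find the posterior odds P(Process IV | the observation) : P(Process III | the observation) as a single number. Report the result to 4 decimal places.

6.4834

The posterior odds equal the prior odds times the likelihood ratio: (π_i/π_j)·(f_i(x)/f_j(x)).
Component likelihoods at x = 14 mutations:
  L_I = e^(−1.2)·1.2^14/14! = 4.43584e-11
  L_II = e^(−5.9)·5.9^14/14! = 0.00194618
  L_III = e^(−8.9)·8.9^14/14! = 0.0306077
  L_IV = e^(−13.8)·13.8^14/14! = 0.105836
Posterior odds = (π_IV·L_IV) / (π_III·L_III) = (0.15·0.105836) / (0.08·0.0306077) = 0.0158755 / 0.00244862 ≈ 6.4834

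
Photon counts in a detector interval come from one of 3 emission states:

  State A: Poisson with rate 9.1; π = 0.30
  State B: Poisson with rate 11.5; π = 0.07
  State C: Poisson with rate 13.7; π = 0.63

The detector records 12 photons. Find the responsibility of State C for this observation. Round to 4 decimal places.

0.6793

By Bayes' theorem, P(k | x) = P(Z=k) f_k(x) / Σ_j P(Z=j) f_j(x).
Evaluate each component's likelihood at the observed value:
  f_A = e^(−9.1)·9.1^12/12! = 0.0751761
  f_B = e^(−11.5)·11.5^12/12! = 0.113149
  f_C = e^(−13.7)·13.7^12/12! = 0.102441
Multiply by the mixture weights:
  P(Z=A)·f_A = 0.30 × 0.0751761 = 0.0225528
  P(Z=B)·f_B = 0.07 × 0.113149 = 0.00792043
  P(Z=C)·f_C = 0.63 × 0.102441 = 0.0645381
Denominator: 0.0225528 + 0.00792043 + 0.0645381 = 0.0950113
So the posterior for State C is 0.0645381 / 0.0950113 ≈ 0.6793.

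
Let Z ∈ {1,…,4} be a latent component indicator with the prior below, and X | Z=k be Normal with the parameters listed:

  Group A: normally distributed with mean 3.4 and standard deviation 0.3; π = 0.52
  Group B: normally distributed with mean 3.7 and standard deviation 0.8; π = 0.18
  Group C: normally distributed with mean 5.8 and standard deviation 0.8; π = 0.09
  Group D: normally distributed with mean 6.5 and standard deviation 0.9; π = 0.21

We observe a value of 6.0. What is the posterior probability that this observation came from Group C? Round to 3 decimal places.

The responsibility of component k is P(Z=k) f_k(x) divided by Σ_j P(Z=j) f_j(x).
Component likelihoods at x = 6.0:
  L_A = (1/(0.3·√(2π)))·exp(−(6.0−3.4)²/(2·0.3²)) = 1.329808·exp(-37.55556) = 6.51056e-17
  L_B = (1/(0.8·√(2π)))·exp(−(6.0−3.7)²/(2·0.8²)) = 0.498678·exp(-4.13281) = 0.00799765
  L_C = (1/(0.8·√(2π)))·exp(−(6.0−5.8)²/(2·0.8²)) = 0.498678·exp(-0.03125) = 0.483335
  L_D = (1/(0.9·√(2π)))·exp(−(6.0−6.5)²/(2·0.9²)) = 0.443269·exp(-0.15432) = 0.37988
Weight by the priors:
  P(Z=A)·L_A = 0.52 × 6.51056e-17 = 3.38549e-17
  P(Z=B)·L_B = 0.18 × 0.00799765 = 0.00143958
  P(Z=C)·L_C = 0.09 × 0.483335 = 0.0435002
  P(Z=D)·L_D = 0.21 × 0.37988 = 0.0797749
Denominator: 3.38549e-17 + 0.00143958 + 0.0435002 + 0.0797749 = 0.124715
P(Group C | x) = 0.0435002 / 0.124715 ≈ 0.349

0.349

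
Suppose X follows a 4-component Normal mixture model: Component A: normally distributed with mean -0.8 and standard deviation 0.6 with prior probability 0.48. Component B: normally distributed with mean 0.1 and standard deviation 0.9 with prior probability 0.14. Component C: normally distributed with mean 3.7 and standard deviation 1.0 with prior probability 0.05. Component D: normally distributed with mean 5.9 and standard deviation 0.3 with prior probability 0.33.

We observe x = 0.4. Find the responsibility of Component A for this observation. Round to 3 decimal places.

0.424

The responsibility of component k is P(Z=k) f_k(x) divided by Σ_j P(Z=j) f_j(x).
Evaluate each component's likelihood at the observed value:
  f_A = 0.0899849
  f_B = 0.419315
  f_C = 0.00172257
  f_D = 1.37464e-73
Prior × likelihood for each component:
  P(Z=A)·f_A = 0.48 × 0.0899849 = 0.0431928
  P(Z=B)·f_B = 0.14 × 0.419315 = 0.0587041
  P(Z=C)·f_C = 0.05 × 0.00172257 = 8.61284e-05
  P(Z=D)·f_D = 0.33 × 1.37464e-73 = 4.53631e-74
Denominator: 0.0431928 + 0.0587041 + 8.61284e-05 + 4.53631e-74 = 0.101983
Responsibility of Component A: 0.0431928 / 0.101983 ≈ 0.424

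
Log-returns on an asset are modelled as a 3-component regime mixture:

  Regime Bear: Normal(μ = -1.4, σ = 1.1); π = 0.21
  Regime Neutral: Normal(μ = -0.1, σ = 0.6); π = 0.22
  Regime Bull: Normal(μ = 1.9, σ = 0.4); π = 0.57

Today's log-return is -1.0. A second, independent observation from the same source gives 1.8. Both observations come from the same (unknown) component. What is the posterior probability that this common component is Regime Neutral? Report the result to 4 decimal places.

Apply Bayes' rule: the posterior for each component is proportional to its prior times its likelihood at x.
Since both observations come from the same component, the likelihood for component k is f_k(x₁)·f_k(x₂).
  p_Bear = [0.339472] × [0.00527038] = 0.00178914
  p_Neutral = [0.215863] × [0.00441829] = 0.000953745
  p_Bull = [3.84634e-12] × [0.96667] = 3.71815e-12
Prior × likelihood for each component:
  π_Bear·p_Bear = 0.21 × 0.00178914 = 0.00037572
  π_Neutral·p_Neutral = 0.22 × 0.000953745 = 0.000209824
  π_Bull·p_Bull = 0.57 × 3.71815e-12 = 2.11934e-12
Evidence: 0.00037572 + 0.000209824 + 2.11934e-12 = 0.000585544
P(Regime Neutral | x₁,x₂) = 0.000209824 / 0.000585544 ≈ 0.3583

0.3583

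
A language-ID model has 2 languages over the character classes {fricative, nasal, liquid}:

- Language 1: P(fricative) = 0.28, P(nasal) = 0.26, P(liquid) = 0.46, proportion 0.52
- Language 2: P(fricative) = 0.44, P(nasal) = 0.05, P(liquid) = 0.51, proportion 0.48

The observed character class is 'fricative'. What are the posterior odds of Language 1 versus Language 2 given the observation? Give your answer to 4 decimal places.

0.6894

The posterior odds equal the prior odds times the likelihood ratio: (w_i/w_j)·(f_i(x)/f_j(x)).
Evaluate each component's likelihood at the observed value:
  p_1 = 0.28
  p_2 = 0.44
Posterior odds = (w_1·p_1) / (w_2·p_2) = (0.52·0.28) / (0.48·0.44) = 0.1456 / 0.2112 ≈ 0.6894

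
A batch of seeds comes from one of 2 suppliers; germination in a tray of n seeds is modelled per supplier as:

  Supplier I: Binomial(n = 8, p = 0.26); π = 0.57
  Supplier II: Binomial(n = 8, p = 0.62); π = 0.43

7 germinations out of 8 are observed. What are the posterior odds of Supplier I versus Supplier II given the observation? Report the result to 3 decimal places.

0.006

The posterior odds equal the prior odds times the likelihood ratio: (w_i/w_j)·(f_i(x)/f_j(x)).
Binomial probabilities:
  L_I = C(8,7)·0.26^7·0.74^1 = 8·8.03181e-05·0.74 = 0.000475483
  L_II = C(8,7)·0.62^7·0.38^1 = 8·0.0352161·0.38 = 0.107057
0.000271025 / 0.0460345 ≈ 0.006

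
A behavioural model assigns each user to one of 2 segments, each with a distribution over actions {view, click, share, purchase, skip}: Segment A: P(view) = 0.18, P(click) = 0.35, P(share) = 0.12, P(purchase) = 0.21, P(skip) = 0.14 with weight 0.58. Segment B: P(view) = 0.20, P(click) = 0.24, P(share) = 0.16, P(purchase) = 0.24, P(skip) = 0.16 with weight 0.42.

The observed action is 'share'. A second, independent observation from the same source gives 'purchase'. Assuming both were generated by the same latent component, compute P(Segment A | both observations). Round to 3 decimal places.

0.475

P(component k | x) = π_k·f_k(x) / marginal(x), where marginal(x) = Σ_j π_j·f_j(x).
Since both observations come from the same component, the likelihood for component k is f_k(x₁)·f_k(x₂).
  f_A = [0.12] × [0.21] = 0.0252
  f_B = [0.16] × [0.24] = 0.0384
Unnormalised posteriors:
  π_A·f_A = 0.58 × 0.0252 = 0.014616
  π_B·f_B = 0.42 × 0.0384 = 0.016128
Normaliser: 0.014616 + 0.016128 = 0.030744
Responsibility of Segment A: 0.014616 / 0.030744 ≈ 0.475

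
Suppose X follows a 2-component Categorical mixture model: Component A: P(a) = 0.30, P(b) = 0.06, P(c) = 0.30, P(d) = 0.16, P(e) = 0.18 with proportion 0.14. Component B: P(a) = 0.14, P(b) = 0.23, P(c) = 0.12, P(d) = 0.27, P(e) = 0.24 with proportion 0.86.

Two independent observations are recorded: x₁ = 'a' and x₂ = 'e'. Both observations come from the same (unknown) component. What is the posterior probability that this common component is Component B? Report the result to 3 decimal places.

0.793

Posterior ∝ prior × likelihood, so P(k | x) ∝ π_k f_k(x); normalise over all components.
Since both observations come from the same component, the likelihood for component k is f_k(x₁)·f_k(x₂).
  L_A = [P(a | comp) = 0.30] × [0.18] = 0.054
  L_B = [P(a | comp) = 0.14] × [0.24] = 0.0336
Multiply by the mixture weights:
  π_A·L_A = 0.14 × 0.054 = 0.00756
  π_B·L_B = 0.86 × 0.0336 = 0.028896
Sum: 0.00756 + 0.028896 = 0.036456
P(Component B | data) ≈ 0.793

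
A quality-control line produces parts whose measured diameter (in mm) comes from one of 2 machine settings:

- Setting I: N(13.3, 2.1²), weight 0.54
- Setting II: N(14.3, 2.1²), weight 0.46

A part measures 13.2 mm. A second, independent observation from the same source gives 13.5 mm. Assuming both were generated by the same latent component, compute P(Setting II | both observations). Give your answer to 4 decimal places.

0.4099

Posterior ∝ prior × likelihood, so P(k | x) ∝ w_k f_k(x); normalise over all components.
Since both observations come from the same component, the likelihood for component k is f_k(x₁)·f_k(x₂).
  p_I = [0.189757] × [0.189113] = 0.0358855
  p_II = [0.165619] × [0.176676] = 0.0292609
Prior × likelihood for each component:
  w_I·p_I = 0.54 × 0.0358855 = 0.0193782
  w_II·p_II = 0.46 × 0.0292609 = 0.01346
Denominator: 0.0193782 + 0.01346 = 0.0328382
So the posterior for Setting II is 0.01346 / 0.0328382 ≈ 0.4099.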